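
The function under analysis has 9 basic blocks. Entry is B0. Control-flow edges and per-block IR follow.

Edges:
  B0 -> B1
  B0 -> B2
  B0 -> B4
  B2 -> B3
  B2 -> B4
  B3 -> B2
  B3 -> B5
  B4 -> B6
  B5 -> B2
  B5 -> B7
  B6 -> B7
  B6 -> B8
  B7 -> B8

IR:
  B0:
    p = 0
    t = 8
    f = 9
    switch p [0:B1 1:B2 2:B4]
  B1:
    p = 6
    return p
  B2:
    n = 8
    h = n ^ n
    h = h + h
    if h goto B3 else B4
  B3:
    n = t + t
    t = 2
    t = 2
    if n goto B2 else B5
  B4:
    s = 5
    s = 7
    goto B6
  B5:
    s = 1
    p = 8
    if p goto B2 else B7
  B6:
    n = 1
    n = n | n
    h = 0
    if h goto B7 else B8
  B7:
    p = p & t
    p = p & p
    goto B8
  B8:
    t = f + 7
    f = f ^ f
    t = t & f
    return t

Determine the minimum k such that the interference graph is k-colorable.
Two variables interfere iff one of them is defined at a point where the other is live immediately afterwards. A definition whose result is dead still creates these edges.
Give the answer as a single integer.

Per-block:
  B0: def={f,p,t} ue=∅
  B1: def={p} ue=∅
  B2: def={h,n} ue=∅
  B3: def={n,t} ue={t}
  B4: def={s} ue=∅
  B5: def={p,s} ue=∅
  B6: def={h,n} ue=∅
  B7: def={p} ue={p,t}
  B8: def={f,t} ue={f}

Liveness:
  B0 li=∅ lo={f,p,t}
  B1 li=∅ lo=∅
  B2 li={f,p,t} lo={f,p,t}
  B3 li={f,p,t} lo={f,p,t}
  B4 li={f,p,t} lo={f,p,t}
  B5 li={f,t} lo={f,p,t}
  B6 li={f,p,t} lo={f,p,t}
  B7 li={f,p,t} lo={f}
  B8 li={f} lo=∅

Interference:
  f↔{h,n,p,s,t}
  h↔{f,p,t}
  n↔{f,p,t}
  p↔{f,h,n,s,t}
  s↔{f,p,t}
  t↔{f,h,n,p,s}

Colouring:
  lower bound: {f,h,p,t} mutually conflict ⇒ χ ≥ 4
  assign f→r0 h→r3 n→r3 p→r1 s→r3 t→r2 — no edge inside a register ⇒ χ ≤ 4
  χ = 4

Answer: 4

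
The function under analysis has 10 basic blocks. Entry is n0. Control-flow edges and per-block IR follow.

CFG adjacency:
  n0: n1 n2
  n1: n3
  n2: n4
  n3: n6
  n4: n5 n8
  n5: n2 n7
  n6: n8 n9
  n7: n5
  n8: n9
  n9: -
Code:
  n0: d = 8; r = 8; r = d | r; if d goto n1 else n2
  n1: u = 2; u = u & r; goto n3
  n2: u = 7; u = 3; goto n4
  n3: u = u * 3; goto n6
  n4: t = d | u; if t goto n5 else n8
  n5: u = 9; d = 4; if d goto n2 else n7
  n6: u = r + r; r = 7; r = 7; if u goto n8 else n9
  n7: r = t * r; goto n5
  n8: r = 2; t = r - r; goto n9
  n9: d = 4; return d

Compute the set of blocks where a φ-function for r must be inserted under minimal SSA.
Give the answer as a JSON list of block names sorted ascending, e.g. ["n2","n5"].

idom tree: n1←n0 n2←n0 n3←n1 n4←n2 n5←n4 n6←n3 n7←n5 n8←n0 n9←n0
Dom at joins:
  n2: preds {n0,n5}: {n0} ∩ {n0,n2,n4,n5} = {n0}; idom=n0
  n5: preds {n4,n7}: {n0,n2,n4} ∩ {n0,n2,n4,n5,n7} = {n0,n2,n4}; idom=n4
  n8: preds {n4,n6}: {n0,n2,n4} ∩ {n0,n1,n3,n6} = {n0}; idom=n0
  n9: preds {n6,n8}: {n0,n1,n3,n6} ∩ {n0,n8} = {n0}; idom=n0

DF derivation:
  join n2 pred n0: · stop@n0
  join n2 pred n5: n5→n4→n2 stop@n0
  join n5 pred n4: · stop@n4
  join n5 pred n7: n7→n5 stop@n4
  join n8 pred n4: n4→n2 stop@n0
  join n8 pred n6: n6→n3→n1 stop@n0
  join n9 pred n6: n6→n3→n1 stop@n0
  join n9 pred n8: n8 stop@n0
  n0 → ∅
  n1 → {n8,n9}
  n2 → {n2,n8}
  n3 → {n8,n9}
  n4 → {n2,n8}
  n5 → {n2,n5}
  n6 → {n8,n9}
  n7 → {n5}
  n8 → {n9}
  n9 → ∅

φ for r: defs {n0,n6,n7,n8}
  DF⁺ = {n2,n5,n8,n9}

Answer: ["n2", "n5", "n8", "n9"]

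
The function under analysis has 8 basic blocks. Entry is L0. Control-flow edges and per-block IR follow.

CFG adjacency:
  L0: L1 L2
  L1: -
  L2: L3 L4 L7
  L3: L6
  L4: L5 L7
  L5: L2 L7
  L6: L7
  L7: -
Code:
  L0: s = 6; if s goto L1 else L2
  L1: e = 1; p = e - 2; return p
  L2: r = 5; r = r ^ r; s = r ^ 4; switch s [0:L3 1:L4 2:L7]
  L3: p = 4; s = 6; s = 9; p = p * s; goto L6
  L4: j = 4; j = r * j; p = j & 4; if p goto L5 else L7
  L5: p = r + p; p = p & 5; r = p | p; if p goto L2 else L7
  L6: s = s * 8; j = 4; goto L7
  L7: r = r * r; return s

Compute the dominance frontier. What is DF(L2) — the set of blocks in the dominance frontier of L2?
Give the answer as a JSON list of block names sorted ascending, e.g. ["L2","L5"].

Answer: ["L2"]

Derivation:
idom tree: L1←L0 L2←L0 L3←L2 L4←L2 L5←L4 L6←L3 L7←L2
Dom at joins:
  L2: preds {L0,L5}: {L0} ∩ {L0,L2,L4,L5} = {L0}; idom=L0
  L7: preds {L2,L4,L5,L6}: {L0,L2} ∩ {L0,L2,L4} ∩ {L0,L2,L4,L5} ∩ {L0,L2,L3,L6} = {L0,L2}; idom=L2

DF walk-up:
  L2←L0: walk · to L0
  L2←L5: walk L5→L4→L2 to L0
  L7←L2: walk · to L2
  L7←L4: walk L4 to L2
  L7←L5: walk L5→L4 to L2
  L7←L6: walk L6→L3 to L2
  DF(L0)=∅
  DF(L1)=∅
  DF(L2)={L2}
  DF(L3)={L7}
  DF(L4)={L2,L7}
  DF(L5)={L2,L7}
  DF(L6)={L7}
  DF(L7)=∅

DF(L2) = ["L2"]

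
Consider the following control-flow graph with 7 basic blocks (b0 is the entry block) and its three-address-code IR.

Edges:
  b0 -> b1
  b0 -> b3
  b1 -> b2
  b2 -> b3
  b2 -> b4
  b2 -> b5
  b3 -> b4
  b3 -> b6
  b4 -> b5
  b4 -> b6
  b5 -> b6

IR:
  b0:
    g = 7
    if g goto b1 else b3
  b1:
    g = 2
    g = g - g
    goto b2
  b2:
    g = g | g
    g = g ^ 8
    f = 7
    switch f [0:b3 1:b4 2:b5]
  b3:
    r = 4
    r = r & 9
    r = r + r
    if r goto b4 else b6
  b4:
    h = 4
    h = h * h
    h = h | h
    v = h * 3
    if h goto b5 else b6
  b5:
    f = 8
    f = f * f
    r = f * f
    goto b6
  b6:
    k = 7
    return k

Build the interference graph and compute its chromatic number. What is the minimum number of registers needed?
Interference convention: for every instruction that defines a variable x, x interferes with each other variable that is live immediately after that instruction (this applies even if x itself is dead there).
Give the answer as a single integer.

def/use:
  b0 def {g} use ∅
  b1 def {g} use ∅
  b2 def {f,g} use {g}
  b3 def {r} use ∅
  b4 def {h,v} use ∅
  b5 def {f,r} use ∅
  b6 def {k} use ∅

Liveness:
  b0 li=∅ lo=∅
  b1 li=∅ lo={g}
  b2 li={g} lo=∅
  b3 li=∅ lo=∅
  b4 li=∅ lo=∅
  b5 li=∅ lo=∅
  b6 li=∅ lo=∅

Interfere edges:
  f — ∅
  g — ∅
  h — {v}
  k — ∅
  r — ∅
  v — {h}

Colouring:
  lower bound: {h,v} mutually conflict ⇒ χ ≥ 2
  2-colouring: R0={f,g,h,k,r}  R1={v}
  χ = 2

Answer: 2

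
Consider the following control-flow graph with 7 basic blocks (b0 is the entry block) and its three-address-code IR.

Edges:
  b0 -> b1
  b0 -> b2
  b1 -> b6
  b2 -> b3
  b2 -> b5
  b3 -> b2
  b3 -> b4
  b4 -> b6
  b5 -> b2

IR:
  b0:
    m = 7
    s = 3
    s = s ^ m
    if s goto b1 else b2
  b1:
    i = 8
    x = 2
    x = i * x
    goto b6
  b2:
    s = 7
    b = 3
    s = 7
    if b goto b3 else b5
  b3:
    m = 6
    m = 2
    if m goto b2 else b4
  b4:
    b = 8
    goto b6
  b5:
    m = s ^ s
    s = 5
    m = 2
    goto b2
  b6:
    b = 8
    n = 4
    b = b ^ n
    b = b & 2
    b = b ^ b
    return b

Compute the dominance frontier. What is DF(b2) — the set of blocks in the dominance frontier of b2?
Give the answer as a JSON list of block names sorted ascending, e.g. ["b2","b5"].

idom tree: b1←b0 b2←b0 b3←b2 b4←b3 b5←b2 b6←b0
Dom at joins:
  b2: preds {b0,b3,b5}: {b0} ∩ {b0,b2,b3} ∩ {b0,b2,b5} = {b0}; idom=b0
  b6: preds {b1,b4}: {b0,b1} ∩ {b0,b2,b3,b4} = {b0}; idom=b0

DF derivation:
  b2←b0: walk · to b0
  b2←b3: walk b3→b2 to b0
  b2←b5: walk b5→b2 to b0
  b6←b1: walk b1 to b0
  b6←b4: walk b4→b3→b2 to b0
  b0 → ∅
  b1 → {b6}
  b2 → {b2,b6}
  b3 → {b2,b6}
  b4 → {b6}
  b5 → {b2}
  b6 → ∅

DF(b2) = ["b2", "b6"]

Answer: ["b2", "b6"]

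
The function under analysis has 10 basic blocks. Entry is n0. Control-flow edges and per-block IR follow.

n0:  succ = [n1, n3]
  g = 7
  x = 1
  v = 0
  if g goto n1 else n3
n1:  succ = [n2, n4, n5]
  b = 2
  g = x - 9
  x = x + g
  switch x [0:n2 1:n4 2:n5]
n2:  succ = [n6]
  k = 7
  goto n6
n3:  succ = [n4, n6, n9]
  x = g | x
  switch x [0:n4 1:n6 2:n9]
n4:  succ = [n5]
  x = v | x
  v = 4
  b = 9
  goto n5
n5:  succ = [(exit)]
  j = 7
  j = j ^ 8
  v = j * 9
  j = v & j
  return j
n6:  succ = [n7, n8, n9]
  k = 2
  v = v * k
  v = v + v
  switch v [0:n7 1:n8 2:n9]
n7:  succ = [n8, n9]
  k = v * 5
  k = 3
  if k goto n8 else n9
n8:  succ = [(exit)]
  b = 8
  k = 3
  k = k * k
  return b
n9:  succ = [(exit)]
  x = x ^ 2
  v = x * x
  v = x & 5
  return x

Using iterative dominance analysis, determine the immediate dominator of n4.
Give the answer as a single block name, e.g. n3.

Answer: n0

Working:
idom tree: n1←n0 n2←n1 n3←n0 n4←n0 n5←n0 n6←n0 n7←n6 n8←n6 n9←n0
Dom at joins:
  n4: preds {n1,n3}: {n0,n1} ∩ {n0,n3} = {n0}; idom=n0
  n5: preds {n1,n4}: {n0,n1} ∩ {n0,n4} = {n0}; idom=n0
  n6: preds {n2,n3}: {n0,n1,n2} ∩ {n0,n3} = {n0}; idom=n0
  n8: preds {n6,n7}: {n0,n6} ∩ {n0,n6,n7} = {n0,n6}; idom=n6
  n9: preds {n3,n6,n7}: {n0,n3} ∩ {n0,n6} ∩ {n0,n6,n7} = {n0}; idom=n0

idom(n4) = n0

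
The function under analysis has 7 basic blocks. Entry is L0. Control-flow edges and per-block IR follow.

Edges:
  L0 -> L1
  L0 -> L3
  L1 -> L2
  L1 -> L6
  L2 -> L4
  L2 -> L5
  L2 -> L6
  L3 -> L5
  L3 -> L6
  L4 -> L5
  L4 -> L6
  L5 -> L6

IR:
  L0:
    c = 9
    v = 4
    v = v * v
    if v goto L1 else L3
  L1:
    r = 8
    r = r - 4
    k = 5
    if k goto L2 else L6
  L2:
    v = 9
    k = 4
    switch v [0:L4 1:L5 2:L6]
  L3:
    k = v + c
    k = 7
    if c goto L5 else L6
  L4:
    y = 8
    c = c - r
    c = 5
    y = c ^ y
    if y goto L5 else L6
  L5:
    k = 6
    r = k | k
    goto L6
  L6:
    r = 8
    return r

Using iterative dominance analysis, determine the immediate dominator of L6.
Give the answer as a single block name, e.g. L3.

Answer: L0

Derivation:
idom tree: L1←L0 L2←L1 L3←L0 L4←L2 L5←L0 L6←L0
Join-block Dom:
  L5: preds {L2,L3,L4}: {L0,L1,L2} ∩ {L0,L3} ∩ {L0,L1,L2,L4} = {L0}; idom=L0
  L6: preds {L1,L2,L3,L4,L5}: {L0,L1} ∩ {L0,L1,L2} ∩ {L0,L3} ∩ {L0,L1,L2,L4} ∩ {L0,L5} = {L0}; idom=L0

idom(L6) = L0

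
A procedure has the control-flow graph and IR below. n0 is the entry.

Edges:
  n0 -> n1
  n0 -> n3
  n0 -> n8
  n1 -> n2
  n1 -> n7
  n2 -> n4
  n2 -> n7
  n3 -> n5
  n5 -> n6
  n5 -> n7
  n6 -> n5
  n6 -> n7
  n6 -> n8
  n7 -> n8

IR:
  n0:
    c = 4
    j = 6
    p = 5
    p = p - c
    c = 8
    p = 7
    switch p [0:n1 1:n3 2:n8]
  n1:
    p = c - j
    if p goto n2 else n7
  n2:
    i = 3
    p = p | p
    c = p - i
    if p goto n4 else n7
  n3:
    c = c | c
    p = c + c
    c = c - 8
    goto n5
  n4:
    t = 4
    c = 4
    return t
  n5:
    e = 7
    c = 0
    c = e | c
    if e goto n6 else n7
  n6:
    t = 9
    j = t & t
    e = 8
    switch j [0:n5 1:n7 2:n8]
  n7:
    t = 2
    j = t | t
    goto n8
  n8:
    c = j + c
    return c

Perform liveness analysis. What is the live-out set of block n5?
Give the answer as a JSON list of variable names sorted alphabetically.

Answer: ["c"]

Derivation:
def/use:
  n0: {c,j,p} / ∅
  n1: {p} / {c,j}
  n2: {c,i,p} / {p}
  n3: {c,p} / {c}
  n4: {c,t} / ∅
  n5: {c,e} / ∅
  n6: {e,j,t} / ∅
  n7: {j,t} / ∅
  n8: {c} / {c,j}

Backward fixpoint:
  live n0: ∅→{c,j}
  live n1: {c,j}→{c,p}
  live n2: {p}→{c}
  live n3: {c}→∅
  live n4: ∅→∅
  live n5: ∅→{c}
  live n6: {c}→{c,j}
  live n7: {c}→{c,j}
  live n8: {c,j}→∅

live-out(n5) = ["c"]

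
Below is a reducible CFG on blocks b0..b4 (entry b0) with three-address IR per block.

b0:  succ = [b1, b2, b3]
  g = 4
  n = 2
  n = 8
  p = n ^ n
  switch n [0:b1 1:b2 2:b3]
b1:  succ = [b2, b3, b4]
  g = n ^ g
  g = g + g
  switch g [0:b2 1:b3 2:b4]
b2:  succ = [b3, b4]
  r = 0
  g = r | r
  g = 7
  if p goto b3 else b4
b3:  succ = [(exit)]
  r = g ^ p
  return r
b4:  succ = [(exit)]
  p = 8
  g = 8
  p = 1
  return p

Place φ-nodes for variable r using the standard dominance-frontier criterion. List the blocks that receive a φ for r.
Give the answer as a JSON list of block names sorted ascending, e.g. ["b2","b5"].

Answer: ["b3", "b4"]

Working:
idom tree: b1←b0 b2←b0 b3←b0 b4←b0
Join-block Dom:
  b2: preds {b0,b1}: {b0} ∩ {b0,b1} = {b0}; idom=b0
  b3: preds {b0,b1,b2}: {b0} ∩ {b0,b1} ∩ {b0,b2} = {b0}; idom=b0
  b4: preds {b1,b2}: {b0,b1} ∩ {b0,b2} = {b0}; idom=b0

Frontier:
  join b2 pred b0: · stop@b0
  join b2 pred b1: b1 stop@b0
  join b3 pred b0: · stop@b0
  join b3 pred b1: b1 stop@b0
  join b3 pred b2: b2 stop@b0
  join b4 pred b1: b1 stop@b0
  join b4 pred b2: b2 stop@b0
  b0: DF=∅
  b1: DF={b2,b3,b4}
  b2: DF={b3,b4}
  b3: DF=∅
  b4: DF=∅

φ for r: defs {b2,b3}
  DF⁺ = {b3,b4}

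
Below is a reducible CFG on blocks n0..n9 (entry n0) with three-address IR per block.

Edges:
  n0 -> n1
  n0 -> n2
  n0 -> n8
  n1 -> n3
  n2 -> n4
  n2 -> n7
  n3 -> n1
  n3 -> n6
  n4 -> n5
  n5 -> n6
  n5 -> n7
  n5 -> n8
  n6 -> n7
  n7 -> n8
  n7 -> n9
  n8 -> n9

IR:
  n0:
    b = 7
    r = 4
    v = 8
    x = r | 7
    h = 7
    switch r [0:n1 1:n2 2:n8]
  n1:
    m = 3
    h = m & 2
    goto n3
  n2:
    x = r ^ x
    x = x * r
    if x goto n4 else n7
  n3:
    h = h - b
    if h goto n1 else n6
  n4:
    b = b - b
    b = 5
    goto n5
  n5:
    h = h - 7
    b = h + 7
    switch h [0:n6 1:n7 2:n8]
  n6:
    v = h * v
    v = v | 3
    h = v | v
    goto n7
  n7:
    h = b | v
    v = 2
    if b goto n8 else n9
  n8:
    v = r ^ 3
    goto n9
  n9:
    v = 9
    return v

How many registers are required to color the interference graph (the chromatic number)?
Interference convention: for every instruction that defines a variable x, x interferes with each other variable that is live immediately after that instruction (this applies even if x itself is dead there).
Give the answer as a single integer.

Answer: 5

Working:
Block summaries:
  n0: def={b,h,r,v,x} ue=∅
  n1: def={h,m} ue=∅
  n2: def={x} ue={r,x}
  n3: def={h} ue={b,h}
  n4: def={b} ue={b}
  n5: def={b,h} ue={h}
  n6: def={h,v} ue={h,v}
  n7: def={h,v} ue={b,v}
  n8: def={v} ue={r}
  n9: def={v} ue=∅

Liveness:
  live n0: ∅→{b,h,r,v,x}
  live n1: {b,r,v}→{b,h,r,v}
  live n2: {b,h,r,v,x}→{b,h,r,v}
  live n3: {b,h,r,v}→{b,h,r,v}
  live n4: {b,h,r,v}→{h,r,v}
  live n5: {h,r,v}→{b,h,r,v}
  live n6: {b,h,r,v}→{b,r,v}
  live n7: {b,r,v}→{r}
  live n8: {r}→∅
  live n9: ∅→∅

Interference:
  b — {h,m,r,v,x}
  h — {b,r,v,x}
  m — {b,r,v}
  r — {b,h,m,v,x}
  v — {b,h,m,r,x}
  x — {b,h,r,v}

Colouring:
  {b,h,r,v,x} pairwise interfere (5-clique) ⇒ χ ≥ 5
  assign b→r0 h→r3 m→r3 r→r1 v→r2 x→r4 — no edge inside a register ⇒ χ ≤ 5
  χ = 5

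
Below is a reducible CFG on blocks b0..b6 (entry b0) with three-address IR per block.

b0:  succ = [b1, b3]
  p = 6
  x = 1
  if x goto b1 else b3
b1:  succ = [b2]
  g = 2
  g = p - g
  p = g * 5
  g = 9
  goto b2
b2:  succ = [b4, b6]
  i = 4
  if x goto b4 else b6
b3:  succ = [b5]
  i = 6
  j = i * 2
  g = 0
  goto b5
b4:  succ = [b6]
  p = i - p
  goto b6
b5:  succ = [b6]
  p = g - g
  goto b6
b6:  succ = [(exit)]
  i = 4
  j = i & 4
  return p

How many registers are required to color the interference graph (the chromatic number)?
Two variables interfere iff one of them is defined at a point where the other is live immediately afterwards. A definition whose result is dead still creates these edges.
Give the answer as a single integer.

Answer: 3

Working:
Block summaries:
  b0: {p,x} / ∅
  b1: {g,p} / {p}
  b2: {i} / {x}
  b3: {g,i,j} / ∅
  b4: {p} / {i,p}
  b5: {p} / {g}
  b6: {i,j} / {p}

Liveness:
  b0: in=∅ out={p,x}
  b1: in={p,x} out={p,x}
  b2: in={p,x} out={i,p}
  b3: in=∅ out={g}
  b4: in={i,p} out={p}
  b5: in={g} out={p}
  b6: in={p} out=∅

Interference:
  g — {p,x}
  i — {p,x}
  j — {p}
  p — {g,i,j,x}
  x — {g,i,p}

Chromatic number:
  lower bound: {g,p,x} mutually conflict ⇒ χ ≥ 3
  3-colouring: r0={p}  r1={j,x}  r2={g,i}
  χ = 3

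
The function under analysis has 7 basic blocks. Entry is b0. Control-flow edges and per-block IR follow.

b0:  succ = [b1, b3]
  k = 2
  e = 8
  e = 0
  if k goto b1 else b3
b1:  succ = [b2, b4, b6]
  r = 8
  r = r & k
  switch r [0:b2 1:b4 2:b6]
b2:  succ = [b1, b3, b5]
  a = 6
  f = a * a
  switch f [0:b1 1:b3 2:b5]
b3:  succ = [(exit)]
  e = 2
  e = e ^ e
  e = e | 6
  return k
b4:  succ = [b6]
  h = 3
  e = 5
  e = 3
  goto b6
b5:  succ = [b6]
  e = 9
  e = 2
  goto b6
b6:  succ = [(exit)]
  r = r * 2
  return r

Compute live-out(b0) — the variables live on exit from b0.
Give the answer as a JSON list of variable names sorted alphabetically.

Answer: ["k"]

Derivation:
Per-block:
  b0: def={e,k} ue=∅
  b1: def={r} ue={k}
  b2: def={a,f} ue=∅
  b3: def={e} ue={k}
  b4: def={e,h} ue=∅
  b5: def={e} ue=∅
  b6: def={r} ue={r}

Backward fixpoint:
  b0: in=∅ out={k}
  b1: in={k} out={k,r}
  b2: in={k,r} out={k,r}
  b3: in={k} out=∅
  b4: in={r} out={r}
  b5: in={r} out={r}
  b6: in={r} out=∅

live-out(b0) = ["k"]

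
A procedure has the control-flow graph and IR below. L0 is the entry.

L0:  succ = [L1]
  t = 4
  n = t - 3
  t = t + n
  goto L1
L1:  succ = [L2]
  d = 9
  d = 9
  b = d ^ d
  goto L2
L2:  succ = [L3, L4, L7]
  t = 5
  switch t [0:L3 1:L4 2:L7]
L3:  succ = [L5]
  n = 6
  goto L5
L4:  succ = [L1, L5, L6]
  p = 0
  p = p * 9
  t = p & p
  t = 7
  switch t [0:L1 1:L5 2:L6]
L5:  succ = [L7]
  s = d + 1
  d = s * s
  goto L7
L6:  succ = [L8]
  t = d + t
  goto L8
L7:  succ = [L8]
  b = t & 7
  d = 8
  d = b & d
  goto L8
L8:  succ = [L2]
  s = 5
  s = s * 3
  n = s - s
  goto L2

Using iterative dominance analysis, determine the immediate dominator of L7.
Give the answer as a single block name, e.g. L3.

idom tree: L1←L0 L2←L1 L3←L2 L4←L2 L5←L2 L6←L4 L7←L2 L8←L2
Join-block Dom:
  L1: preds {L0,L4}: {L0} ∩ {L0,L1,L2,L4} = {L0}; idom=L0
  L2: preds {L1,L8}: {L0,L1} ∩ {L0,L1,L2,L8} = {L0,L1}; idom=L1
  L5: preds {L3,L4}: {L0,L1,L2,L3} ∩ {L0,L1,L2,L4} = {L0,L1,L2}; idom=L2
  L7: preds {L2,L5}: {L0,L1,L2} ∩ {L0,L1,L2,L5} = {L0,L1,L2}; idom=L2
  L8: preds {L6,L7}: {L0,L1,L2,L4,L6} ∩ {L0,L1,L2,L7} = {L0,L1,L2}; idom=L2

idom(L7) = L2

Answer: L2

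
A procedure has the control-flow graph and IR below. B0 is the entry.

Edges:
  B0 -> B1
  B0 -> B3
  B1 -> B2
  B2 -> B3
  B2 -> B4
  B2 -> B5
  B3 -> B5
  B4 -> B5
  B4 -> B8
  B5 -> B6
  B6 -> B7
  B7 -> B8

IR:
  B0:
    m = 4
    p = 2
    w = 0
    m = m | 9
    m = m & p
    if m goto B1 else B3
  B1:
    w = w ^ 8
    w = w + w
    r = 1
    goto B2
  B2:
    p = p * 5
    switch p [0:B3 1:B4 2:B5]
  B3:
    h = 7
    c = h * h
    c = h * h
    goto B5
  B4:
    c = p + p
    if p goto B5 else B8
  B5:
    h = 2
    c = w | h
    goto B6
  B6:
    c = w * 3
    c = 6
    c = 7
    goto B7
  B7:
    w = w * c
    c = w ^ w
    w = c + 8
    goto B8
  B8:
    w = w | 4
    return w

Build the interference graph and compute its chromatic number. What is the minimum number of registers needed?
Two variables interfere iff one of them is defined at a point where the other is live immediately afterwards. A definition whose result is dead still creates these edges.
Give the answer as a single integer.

Answer: 3

Analysis:
Per-block:
  B0 def {m,p,w} use ∅
  B1 def {r,w} use {w}
  B2 def {p} use {p}
  B3 def {c,h} use ∅
  B4 def {c} use {p}
  B5 def {c,h} use {w}
  B6 def {c} use {w}
  B7 def {c,w} use {c,w}
  B8 def {w} use {w}

Liveness:
  live B0: ∅→{p,w}
  live B1: {p,w}→{p,w}
  live B2: {p,w}→{p,w}
  live B3: {w}→{w}
  live B4: {p,w}→{w}
  live B5: {w}→{w}
  live B6: {w}→{c,w}
  live B7: {c,w}→{w}
  live B8: {w}→∅

Conflict graph:
  c — {h,p,w}
  h — {c,w}
  m — {p,w}
  p — {c,m,r,w}
  r — {p,w}
  w — {c,h,m,p,r}

Registers:
  lower bound: {c,h,w} mutually conflict ⇒ χ ≥ 3
  assign c→r2 h→r1 m→r2 p→r1 r→r2 w→r0 — no edge inside a register ⇒ χ ≤ 3
  χ = 3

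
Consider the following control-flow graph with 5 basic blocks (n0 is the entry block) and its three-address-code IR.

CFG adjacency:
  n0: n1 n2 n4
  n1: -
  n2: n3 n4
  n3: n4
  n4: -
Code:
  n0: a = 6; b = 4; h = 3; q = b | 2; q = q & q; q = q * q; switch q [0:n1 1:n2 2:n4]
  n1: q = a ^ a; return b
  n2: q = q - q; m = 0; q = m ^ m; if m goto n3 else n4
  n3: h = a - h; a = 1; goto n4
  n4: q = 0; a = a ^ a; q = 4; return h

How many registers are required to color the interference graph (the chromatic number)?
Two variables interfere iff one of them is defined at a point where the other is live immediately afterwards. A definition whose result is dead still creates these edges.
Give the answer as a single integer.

Answer: 4

Working:
def/use:
  n0 def {a,b,h,q} use ∅
  n1 def {q} use {a,b}
  n2 def {m,q} use {q}
  n3 def {a,h} use {a,h}
  n4 def {a,q} use {a,h}

Backward fixpoint:
  live n0: ∅→{a,b,h,q}
  live n1: {a,b}→∅
  live n2: {a,h,q}→{a,h}
  live n3: {a,h}→{a,h}
  live n4: {a,h}→∅

Interference:
  a↔{b,h,m,q}
  b↔{a,h,q}
  h↔{a,b,m,q}
  m↔{a,h,q}
  q↔{a,b,h,m}

Chromatic number:
  clique {a,b,h,q} ⇒ need ≥ 4
  4-colouring: r0={a}  r1={h}  r2={q}  r3={b,m}
  χ = 4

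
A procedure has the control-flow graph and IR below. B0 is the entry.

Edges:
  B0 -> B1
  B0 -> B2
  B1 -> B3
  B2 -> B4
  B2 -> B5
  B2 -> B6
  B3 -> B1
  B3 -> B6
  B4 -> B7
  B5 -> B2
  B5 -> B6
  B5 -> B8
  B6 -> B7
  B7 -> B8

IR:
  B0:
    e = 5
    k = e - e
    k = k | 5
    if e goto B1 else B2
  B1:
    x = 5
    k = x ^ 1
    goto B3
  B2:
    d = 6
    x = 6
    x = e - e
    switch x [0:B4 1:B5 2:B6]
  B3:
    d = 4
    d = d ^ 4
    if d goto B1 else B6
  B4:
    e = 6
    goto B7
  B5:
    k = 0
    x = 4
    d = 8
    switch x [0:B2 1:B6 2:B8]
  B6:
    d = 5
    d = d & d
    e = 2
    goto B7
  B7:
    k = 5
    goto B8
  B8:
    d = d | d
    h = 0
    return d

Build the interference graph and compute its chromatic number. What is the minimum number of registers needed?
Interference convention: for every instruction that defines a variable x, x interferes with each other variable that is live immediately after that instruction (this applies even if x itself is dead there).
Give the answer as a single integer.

Answer: 3

Derivation:
def/use:
  B0: def={e,k} ue=∅
  B1: def={k,x} ue=∅
  B2: def={d,x} ue={e}
  B3: def={d} ue=∅
  B4: def={e} ue=∅
  B5: def={d,k,x} ue=∅
  B6: def={d,e} ue=∅
  B7: def={k} ue=∅
  B8: def={d,h} ue={d}

Backward fixpoint:
  B0: in=∅ out={e}
  B1: in=∅ out=∅
  B2: in={e} out={d,e}
  B3: in=∅ out=∅
  B4: in={d} out={d}
  B5: in={e} out={d,e}
  B6: in=∅ out={d}
  B7: in={d} out={d}
  B8: in={d} out=∅

Interfere edges:
  d — {e,h,k,x}
  e — {d,k,x}
  h — {d}
  k — {d,e}
  x — {d,e}

Registers:
  lower bound: {d,e,k} mutually conflict ⇒ χ ≥ 3
  3-colouring: c0={d}  c1={e,h}  c2={k,x}
  χ = 3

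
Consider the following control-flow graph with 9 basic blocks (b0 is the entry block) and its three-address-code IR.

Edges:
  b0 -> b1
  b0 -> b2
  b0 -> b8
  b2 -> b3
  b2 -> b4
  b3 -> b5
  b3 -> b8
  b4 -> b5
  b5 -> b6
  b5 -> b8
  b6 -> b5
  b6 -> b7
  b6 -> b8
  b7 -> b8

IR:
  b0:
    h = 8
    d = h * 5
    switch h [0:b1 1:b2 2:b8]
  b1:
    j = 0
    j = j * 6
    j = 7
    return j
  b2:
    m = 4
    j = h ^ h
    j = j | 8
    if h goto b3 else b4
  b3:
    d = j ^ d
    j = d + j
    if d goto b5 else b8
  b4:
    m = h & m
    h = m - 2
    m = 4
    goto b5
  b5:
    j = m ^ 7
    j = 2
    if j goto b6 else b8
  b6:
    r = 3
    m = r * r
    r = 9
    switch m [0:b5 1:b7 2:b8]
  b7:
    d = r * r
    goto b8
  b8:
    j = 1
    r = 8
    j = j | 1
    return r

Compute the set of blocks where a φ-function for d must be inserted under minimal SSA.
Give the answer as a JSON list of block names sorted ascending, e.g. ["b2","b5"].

Answer: ["b5", "b8"]

Derivation:
idom tree: b1←b0 b2←b0 b3←b2 b4←b2 b5←b2 b6←b5 b7←b6 b8←b0
Join-block Dom:
  b5: preds {b3,b4,b6}: {b0,b2,b3} ∩ {b0,b2,b4} ∩ {b0,b2,b5,b6} = {b0,b2}; idom=b2
  b8: preds {b0,b3,b5,b6,b7}: {b0} ∩ {b0,b2,b3} ∩ {b0,b2,b5} ∩ {b0,b2,b5,b6} ∩ {b0,b2,b5,b6,b7} = {b0}; idom=b0

DF walk-up:
  join b5 pred b3: b3 stop@b2
  join b5 pred b4: b4 stop@b2
  join b5 pred b6: b6→b5 stop@b2
  join b8 pred b0: · stop@b0
  join b8 pred b3: b3→b2 stop@b0
  join b8 pred b5: b5→b2 stop@b0
  join b8 pred b6: b6→b5→b2 stop@b0
  join b8 pred b7: b7→b6→b5→b2 stop@b0
  b0: DF=∅
  b1: DF=∅
  b2: DF={b8}
  b3: DF={b5,b8}
  b4: DF={b5}
  b5: DF={b5,b8}
  b6: DF={b5,b8}
  b7: DF={b8}
  b8: DF=∅

φ for d: defs {b0,b3,b7}
  DF⁺ = {b5,b8}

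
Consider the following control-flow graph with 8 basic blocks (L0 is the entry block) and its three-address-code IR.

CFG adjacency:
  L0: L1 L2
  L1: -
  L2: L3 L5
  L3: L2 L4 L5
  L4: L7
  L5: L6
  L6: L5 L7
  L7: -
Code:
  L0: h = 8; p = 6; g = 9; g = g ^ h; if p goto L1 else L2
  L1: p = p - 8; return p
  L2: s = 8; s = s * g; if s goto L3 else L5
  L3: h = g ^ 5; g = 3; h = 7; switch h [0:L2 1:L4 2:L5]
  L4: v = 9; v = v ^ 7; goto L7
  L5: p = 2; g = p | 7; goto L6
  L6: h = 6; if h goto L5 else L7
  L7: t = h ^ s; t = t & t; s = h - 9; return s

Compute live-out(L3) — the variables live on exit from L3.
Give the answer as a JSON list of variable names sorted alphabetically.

def/use:
  L0: {g,h,p} / ∅
  L1: {p} / {p}
  L2: {s} / {g}
  L3: {g,h} / {g}
  L4: {v} / ∅
  L5: {g,p} / ∅
  L6: {h} / ∅
  L7: {s,t} / {h,s}

Liveness:
  L0: in=∅ out={g,p}
  L1: in={p} out=∅
  L2: in={g} out={g,s}
  L3: in={g,s} out={g,h,s}
  L4: in={h,s} out={h,s}
  L5: in={s} out={s}
  L6: in={s} out={h,s}
  L7: in={h,s} out=∅

live-out(L3) = ["g", "h", "s"]

Answer: ["g", "h", "s"]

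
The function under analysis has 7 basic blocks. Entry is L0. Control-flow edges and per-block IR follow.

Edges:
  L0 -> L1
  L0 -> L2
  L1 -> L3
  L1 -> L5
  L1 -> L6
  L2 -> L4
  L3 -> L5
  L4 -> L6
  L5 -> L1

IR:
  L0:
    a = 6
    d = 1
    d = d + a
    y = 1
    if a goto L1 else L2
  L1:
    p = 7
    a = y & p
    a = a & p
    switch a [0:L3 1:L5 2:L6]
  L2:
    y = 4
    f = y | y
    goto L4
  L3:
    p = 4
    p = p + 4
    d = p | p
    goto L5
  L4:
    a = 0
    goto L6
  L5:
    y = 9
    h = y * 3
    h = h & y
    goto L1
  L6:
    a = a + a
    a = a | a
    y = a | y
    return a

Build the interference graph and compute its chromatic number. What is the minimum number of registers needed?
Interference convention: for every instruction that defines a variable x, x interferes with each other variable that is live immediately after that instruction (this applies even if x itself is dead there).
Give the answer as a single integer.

def/use:
  L0: def={a,d,y} ue=∅
  L1: def={a,p} ue={y}
  L2: def={f,y} ue=∅
  L3: def={d,p} ue=∅
  L4: def={a} ue=∅
  L5: def={h,y} ue=∅
  L6: def={a,y} ue={a,y}

Backward fixpoint:
  live L0: ∅→{y}
  live L1: {y}→{a,y}
  live L2: ∅→{y}
  live L3: ∅→∅
  live L4: {y}→{a,y}
  live L5: ∅→{y}
  live L6: {a,y}→∅

Interfere edges:
  a: {d,p,y}
  d: {a}
  f: {y}
  h: {y}
  p: {a,y}
  y: {a,f,h,p}

Colouring:
  lower bound: {a,p,y} mutually conflict ⇒ χ ≥ 3
  3-colouring: c0={d,y}  c1={a,f,h}  c2={p}
  χ = 3

Answer: 3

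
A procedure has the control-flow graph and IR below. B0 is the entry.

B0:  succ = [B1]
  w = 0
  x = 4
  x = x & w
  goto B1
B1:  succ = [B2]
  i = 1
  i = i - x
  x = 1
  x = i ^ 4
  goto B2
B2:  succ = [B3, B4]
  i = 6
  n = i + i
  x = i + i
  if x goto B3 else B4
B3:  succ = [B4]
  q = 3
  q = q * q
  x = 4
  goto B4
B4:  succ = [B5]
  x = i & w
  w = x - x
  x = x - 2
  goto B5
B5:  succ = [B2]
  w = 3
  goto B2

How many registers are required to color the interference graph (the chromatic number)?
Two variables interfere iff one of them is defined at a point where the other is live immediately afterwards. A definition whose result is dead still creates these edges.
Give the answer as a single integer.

Answer: 3

Analysis:
Per-block:
  B0: {w,x} / ∅
  B1: {i,x} / {x}
  B2: {i,n,x} / ∅
  B3: {q,x} / ∅
  B4: {w,x} / {i,w}
  B5: {w} / ∅

Liveness:
  B0: in=∅ out={w,x}
  B1: in={w,x} out={w}
  B2: in={w} out={i,w}
  B3: in={i,w} out={i,w}
  B4: in={i,w} out=∅
  B5: in=∅ out={w}

Conflict graph:
  i: {n,q,w,x}
  n: {i,w}
  q: {i,w}
  w: {i,n,q,x}
  x: {i,w}

Colouring:
  {i,n,w} pairwise interfere (3-clique) ⇒ χ ≥ 3
  3-colouring: c0={i}  c1={w}  c2={n,q,x}
  χ = 3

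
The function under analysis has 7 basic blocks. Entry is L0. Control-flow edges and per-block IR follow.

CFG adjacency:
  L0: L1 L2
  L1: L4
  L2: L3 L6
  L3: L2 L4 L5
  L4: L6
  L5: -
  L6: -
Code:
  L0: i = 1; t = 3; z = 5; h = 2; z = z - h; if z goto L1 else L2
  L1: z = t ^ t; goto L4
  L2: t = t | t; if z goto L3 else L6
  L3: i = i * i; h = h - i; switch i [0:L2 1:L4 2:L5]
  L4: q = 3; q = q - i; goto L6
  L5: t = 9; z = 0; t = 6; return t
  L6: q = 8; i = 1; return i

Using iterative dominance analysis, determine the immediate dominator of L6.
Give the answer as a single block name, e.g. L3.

Answer: L0

Derivation:
idom tree: L1←L0 L2←L0 L3←L2 L4←L0 L5←L3 L6←L0
Dom∩ at merges:
  L2: preds {L0,L3}: {L0} ∩ {L0,L2,L3} = {L0}; idom=L0
  L4: preds {L1,L3}: {L0,L1} ∩ {L0,L2,L3} = {L0}; idom=L0
  L6: preds {L2,L4}: {L0,L2} ∩ {L0,L4} = {L0}; idom=L0

idom(L6) = L0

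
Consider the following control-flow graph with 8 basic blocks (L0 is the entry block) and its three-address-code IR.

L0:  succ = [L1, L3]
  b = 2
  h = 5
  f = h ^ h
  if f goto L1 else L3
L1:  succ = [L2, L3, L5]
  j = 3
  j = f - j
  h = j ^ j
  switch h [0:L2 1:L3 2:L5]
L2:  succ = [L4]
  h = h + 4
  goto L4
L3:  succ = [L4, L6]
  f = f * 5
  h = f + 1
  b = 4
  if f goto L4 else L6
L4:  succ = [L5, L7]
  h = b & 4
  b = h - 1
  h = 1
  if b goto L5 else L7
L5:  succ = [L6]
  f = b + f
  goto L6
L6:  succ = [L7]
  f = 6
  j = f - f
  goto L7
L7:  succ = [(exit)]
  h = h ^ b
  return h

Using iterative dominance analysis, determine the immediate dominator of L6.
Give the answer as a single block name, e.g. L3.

Answer: L0

Analysis:
idom tree: L1←L0 L2←L1 L3←L0 L4←L0 L5←L0 L6←L0 L7←L0
Join-block Dom:
  L3: preds {L0,L1}: {L0} ∩ {L0,L1} = {L0}; idom=L0
  L4: preds {L2,L3}: {L0,L1,L2} ∩ {L0,L3} = {L0}; idom=L0
  L5: preds {L1,L4}: {L0,L1} ∩ {L0,L4} = {L0}; idom=L0
  L6: preds {L3,L5}: {L0,L3} ∩ {L0,L5} = {L0}; idom=L0
  L7: preds {L4,L6}: {L0,L4} ∩ {L0,L6} = {L0}; idom=L0

idom(L6) = L0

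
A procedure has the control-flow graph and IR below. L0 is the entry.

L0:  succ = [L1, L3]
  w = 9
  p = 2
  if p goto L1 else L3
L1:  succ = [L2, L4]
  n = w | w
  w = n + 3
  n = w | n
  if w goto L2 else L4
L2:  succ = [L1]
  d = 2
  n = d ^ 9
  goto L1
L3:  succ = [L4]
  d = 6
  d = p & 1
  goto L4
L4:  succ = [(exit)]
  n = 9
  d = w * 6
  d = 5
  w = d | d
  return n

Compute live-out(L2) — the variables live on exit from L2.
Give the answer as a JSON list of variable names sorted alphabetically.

Per-block:
  L0: def={p,w} ue=∅
  L1: def={n,w} ue={w}
  L2: def={d,n} ue=∅
  L3: def={d} ue={p}
  L4: def={d,n,w} ue={w}

Backward fixpoint:
  L0: in=∅ out={p,w}
  L1: in={w} out={w}
  L2: in={w} out={w}
  L3: in={p,w} out={w}
  L4: in={w} out=∅

live-out(L2) = ["w"]

Answer: ["w"]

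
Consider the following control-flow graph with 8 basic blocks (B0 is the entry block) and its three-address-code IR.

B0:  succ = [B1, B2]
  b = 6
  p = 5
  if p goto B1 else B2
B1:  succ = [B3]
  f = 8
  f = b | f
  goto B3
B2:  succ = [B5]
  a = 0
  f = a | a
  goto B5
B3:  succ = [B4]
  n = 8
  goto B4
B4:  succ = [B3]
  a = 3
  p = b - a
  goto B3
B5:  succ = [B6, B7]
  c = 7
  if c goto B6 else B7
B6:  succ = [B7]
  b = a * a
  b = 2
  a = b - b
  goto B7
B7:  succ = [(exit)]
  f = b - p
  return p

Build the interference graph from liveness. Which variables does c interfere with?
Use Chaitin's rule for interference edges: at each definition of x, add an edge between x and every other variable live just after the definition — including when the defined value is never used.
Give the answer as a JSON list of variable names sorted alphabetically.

Block summaries:
  B0 def {b,p} use ∅
  B1 def {f} use {b}
  B2 def {a,f} use ∅
  B3 def {n} use ∅
  B4 def {a,p} use {b}
  B5 def {c} use ∅
  B6 def {a,b} use {a}
  B7 def {f} use {b,p}

Liveness:
  B0 li=∅ lo={b,p}
  B1 li={b} lo={b}
  B2 li={b,p} lo={a,b,p}
  B3 li={b} lo={b}
  B4 li={b} lo={b}
  B5 li={a,b,p} lo={a,b,p}
  B6 li={a,p} lo={b,p}
  B7 li={b,p} lo=∅

Interference:
  a↔{b,c,f,p}
  b↔{a,c,f,n,p}
  c↔{a,b,p}
  f↔{a,b,p}
  n↔{b}
  p↔{a,b,c,f}

N(c) = ["a", "b", "p"]

Answer: ["a", "b", "p"]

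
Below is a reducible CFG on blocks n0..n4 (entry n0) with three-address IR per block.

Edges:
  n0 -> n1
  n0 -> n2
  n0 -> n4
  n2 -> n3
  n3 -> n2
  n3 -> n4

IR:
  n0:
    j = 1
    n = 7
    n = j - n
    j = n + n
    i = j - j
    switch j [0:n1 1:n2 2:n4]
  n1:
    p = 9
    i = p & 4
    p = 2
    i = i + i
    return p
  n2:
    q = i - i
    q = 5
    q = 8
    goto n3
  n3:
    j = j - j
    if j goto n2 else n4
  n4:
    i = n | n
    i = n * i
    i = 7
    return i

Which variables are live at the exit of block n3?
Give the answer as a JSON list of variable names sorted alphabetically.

Block summaries:
  n0: {i,j,n} / ∅
  n1: {i,p} / ∅
  n2: {q} / {i}
  n3: {j} / {j}
  n4: {i} / {n}

Backward fixpoint:
  n0 li=∅ lo={i,j,n}
  n1 li=∅ lo=∅
  n2 li={i,j,n} lo={i,j,n}
  n3 li={i,j,n} lo={i,j,n}
  n4 li={n} lo=∅

live-out(n3) = ["i", "j", "n"]

Answer: ["i", "j", "n"]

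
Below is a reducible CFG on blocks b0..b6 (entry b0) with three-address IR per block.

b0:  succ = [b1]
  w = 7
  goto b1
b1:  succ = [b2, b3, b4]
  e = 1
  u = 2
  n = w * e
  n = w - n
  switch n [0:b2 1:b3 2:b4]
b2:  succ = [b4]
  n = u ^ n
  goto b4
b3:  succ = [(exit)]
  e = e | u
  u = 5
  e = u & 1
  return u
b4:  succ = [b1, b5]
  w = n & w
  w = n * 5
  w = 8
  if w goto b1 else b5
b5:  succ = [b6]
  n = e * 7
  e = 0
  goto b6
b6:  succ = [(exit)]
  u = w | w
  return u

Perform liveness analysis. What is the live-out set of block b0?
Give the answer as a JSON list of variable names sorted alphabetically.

Answer: ["w"]

Working:
Per-block:
  b0 def {w} use ∅
  b1 def {e,n,u} use {w}
  b2 def {n} use {n,u}
  b3 def {e,u} use {e,u}
  b4 def {w} use {n,w}
  b5 def {e,n} use {e}
  b6 def {u} use {w}

Liveness:
  live b0: ∅→{w}
  live b1: {w}→{e,n,u,w}
  live b2: {e,n,u,w}→{e,n,w}
  live b3: {e,u}→∅
  live b4: {e,n,w}→{e,w}
  live b5: {e,w}→{w}
  live b6: {w}→∅

live-out(b0) = ["w"]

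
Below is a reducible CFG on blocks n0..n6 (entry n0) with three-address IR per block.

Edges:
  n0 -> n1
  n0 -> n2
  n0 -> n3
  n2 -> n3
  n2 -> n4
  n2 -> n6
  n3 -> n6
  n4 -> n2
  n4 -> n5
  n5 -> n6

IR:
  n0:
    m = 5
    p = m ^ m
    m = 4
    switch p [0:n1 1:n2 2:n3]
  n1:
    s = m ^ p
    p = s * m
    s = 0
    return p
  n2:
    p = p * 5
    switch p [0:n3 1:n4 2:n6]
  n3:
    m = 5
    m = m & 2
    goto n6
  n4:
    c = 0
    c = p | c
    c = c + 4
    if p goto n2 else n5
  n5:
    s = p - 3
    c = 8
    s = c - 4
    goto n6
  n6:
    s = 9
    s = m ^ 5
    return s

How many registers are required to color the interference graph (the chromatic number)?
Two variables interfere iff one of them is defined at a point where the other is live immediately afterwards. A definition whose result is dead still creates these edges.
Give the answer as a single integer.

def/use:
  n0 def {m,p} use ∅
  n1 def {p,s} use {m,p}
  n2 def {p} use {p}
  n3 def {m} use ∅
  n4 def {c} use {p}
  n5 def {c,s} use {p}
  n6 def {s} use {m}

Liveness:
  live n0: ∅→{m,p}
  live n1: {m,p}→∅
  live n2: {m,p}→{m,p}
  live n3: ∅→{m}
  live n4: {m,p}→{m,p}
  live n5: {m,p}→{m}
  live n6: {m}→∅

Conflict graph:
  c — {m,p}
  m — {c,p,s}
  p — {c,m,s}
  s — {m,p}

Chromatic number:
  lower bound: {c,m,p} mutually conflict ⇒ χ ≥ 3
  3-colouring: c0={m}  c1={p}  c2={c,s}
  χ = 3

Answer: 3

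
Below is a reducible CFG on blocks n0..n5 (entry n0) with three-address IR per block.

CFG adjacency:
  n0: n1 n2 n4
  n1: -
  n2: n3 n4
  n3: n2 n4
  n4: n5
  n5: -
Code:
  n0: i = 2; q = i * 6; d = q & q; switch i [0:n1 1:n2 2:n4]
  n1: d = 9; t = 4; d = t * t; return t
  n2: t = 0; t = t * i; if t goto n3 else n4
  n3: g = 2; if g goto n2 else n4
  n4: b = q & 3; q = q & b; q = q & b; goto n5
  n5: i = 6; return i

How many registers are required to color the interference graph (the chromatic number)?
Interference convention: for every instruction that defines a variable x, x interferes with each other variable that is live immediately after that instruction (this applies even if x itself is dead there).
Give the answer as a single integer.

Block summaries:
  n0 def {d,i,q} use ∅
  n1 def {d,t} use ∅
  n2 def {t} use {i}
  n3 def {g} use ∅
  n4 def {b,q} use {q}
  n5 def {i} use ∅

Backward fixpoint:
  n0: in=∅ out={i,q}
  n1: in=∅ out=∅
  n2: in={i,q} out={i,q}
  n3: in={i,q} out={i,q}
  n4: in={q} out=∅
  n5: in=∅ out=∅

Conflict graph:
  b↔{q}
  d↔{i,q,t}
  g↔{i,q}
  i↔{d,g,q,t}
  q↔{b,d,g,i,t}
  t↔{d,i,q}

Colouring:
  clique {d,i,q,t} ⇒ need ≥ 4
  4-colouring: c0={q}  c1={b,i}  c2={d,g}  c3={t}
  χ = 4

Answer: 4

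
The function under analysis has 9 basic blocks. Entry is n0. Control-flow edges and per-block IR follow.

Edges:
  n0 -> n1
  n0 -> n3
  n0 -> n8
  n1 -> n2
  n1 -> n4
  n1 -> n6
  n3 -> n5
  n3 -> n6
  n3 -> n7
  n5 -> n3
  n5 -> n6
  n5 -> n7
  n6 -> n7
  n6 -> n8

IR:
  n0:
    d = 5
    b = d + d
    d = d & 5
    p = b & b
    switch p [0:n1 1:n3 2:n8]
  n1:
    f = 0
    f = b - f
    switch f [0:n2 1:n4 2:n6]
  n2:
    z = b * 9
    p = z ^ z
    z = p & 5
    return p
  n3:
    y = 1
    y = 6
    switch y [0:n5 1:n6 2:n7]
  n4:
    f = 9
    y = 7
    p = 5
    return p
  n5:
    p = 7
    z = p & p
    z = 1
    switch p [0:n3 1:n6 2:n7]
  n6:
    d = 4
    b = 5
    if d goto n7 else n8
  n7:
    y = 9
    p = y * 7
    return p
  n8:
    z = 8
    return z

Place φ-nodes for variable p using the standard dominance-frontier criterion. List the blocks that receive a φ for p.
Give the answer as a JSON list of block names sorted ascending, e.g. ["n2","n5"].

Answer: ["n3", "n6", "n7", "n8"]

Derivation:
idom tree: n1←n0 n2←n1 n3←n0 n4←n1 n5←n3 n6←n0 n7←n0 n8←n0
Join-block Dom:
  n3: preds {n0,n5}: {n0} ∩ {n0,n3,n5} = {n0}; idom=n0
  n6: preds {n1,n3,n5}: {n0,n1} ∩ {n0,n3} ∩ {n0,n3,n5} = {n0}; idom=n0
  n7: preds {n3,n5,n6}: {n0,n3} ∩ {n0,n3,n5} ∩ {n0,n6} = {n0}; idom=n0
  n8: preds {n0,n6}: {n0} ∩ {n0,n6} = {n0}; idom=n0

DF walk-up:
  n3←n0: walk · to n0
  n3←n5: walk n5→n3 to n0
  n6←n1: walk n1 to n0
  n6←n3: walk n3 to n0
  n6←n5: walk n5→n3 to n0
  n7←n3: walk n3 to n0
  n7←n5: walk n5→n3 to n0
  n7←n6: walk n6 to n0
  n8←n0: walk · to n0
  n8←n6: walk n6 to n0
  DF(n0)=∅
  DF(n1)={n6}
  DF(n2)=∅
  DF(n3)={n3,n6,n7}
  DF(n4)=∅
  DF(n5)={n3,n6,n7}
  DF(n6)={n7,n8}
  DF(n7)=∅
  DF(n8)=∅

φ for p: defs {n0,n2,n4,n5,n7}
  DF⁺ = {n3,n6,n7,n8}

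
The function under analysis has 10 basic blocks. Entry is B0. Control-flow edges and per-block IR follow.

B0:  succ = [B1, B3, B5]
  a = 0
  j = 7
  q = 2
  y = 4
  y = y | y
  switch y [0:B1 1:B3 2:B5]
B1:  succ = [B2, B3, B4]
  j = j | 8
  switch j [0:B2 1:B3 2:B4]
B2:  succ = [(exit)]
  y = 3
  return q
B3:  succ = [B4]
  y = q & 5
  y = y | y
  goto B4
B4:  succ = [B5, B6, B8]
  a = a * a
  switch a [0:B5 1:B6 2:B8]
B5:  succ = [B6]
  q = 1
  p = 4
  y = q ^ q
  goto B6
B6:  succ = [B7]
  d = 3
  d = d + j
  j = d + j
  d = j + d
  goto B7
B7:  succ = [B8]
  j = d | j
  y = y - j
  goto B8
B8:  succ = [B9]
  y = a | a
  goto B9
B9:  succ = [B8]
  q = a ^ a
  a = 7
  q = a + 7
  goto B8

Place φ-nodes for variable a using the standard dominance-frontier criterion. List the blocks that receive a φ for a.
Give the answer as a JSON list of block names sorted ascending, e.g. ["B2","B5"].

idom tree: B1←B0 B2←B1 B3←B0 B4←B0 B5←B0 B6←B0 B7←B6 B8←B0 B9←B8
Join-block Dom:
  B3: preds {B0,B1}: {B0} ∩ {B0,B1} = {B0}; idom=B0
  B4: preds {B1,B3}: {B0,B1} ∩ {B0,B3} = {B0}; idom=B0
  B5: preds {B0,B4}: {B0} ∩ {B0,B4} = {B0}; idom=B0
  B6: preds {B4,B5}: {B0,B4} ∩ {B0,B5} = {B0}; idom=B0
  B8: preds {B4,B7,B9}: {B0,B4} ∩ {B0,B6,B7} ∩ {B0,B8,B9} = {B0}; idom=B0

DF walk-up:
  B3←B0: walk · to B0
  B3←B1: walk B1 to B0
  B4←B1: walk B1 to B0
  B4←B3: walk B3 to B0
  B5←B0: walk · to B0
  B5←B4: walk B4 to B0
  B6←B4: walk B4 to B0
  B6←B5: walk B5 to B0
  B8←B4: walk B4 to B0
  B8←B7: walk B7→B6 to B0
  B8←B9: walk B9→B8 to B0
  B0 → ∅
  B1 → {B3,B4}
  B2 → ∅
  B3 → {B4}
  B4 → {B5,B6,B8}
  B5 → {B6}
  B6 → {B8}
  B7 → {B8}
  B8 → {B8}
  B9 → {B8}

φ for a: defs {B0,B4,B9}
  DF⁺ = {B5,B6,B8}

Answer: ["B5", "B6", "B8"]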